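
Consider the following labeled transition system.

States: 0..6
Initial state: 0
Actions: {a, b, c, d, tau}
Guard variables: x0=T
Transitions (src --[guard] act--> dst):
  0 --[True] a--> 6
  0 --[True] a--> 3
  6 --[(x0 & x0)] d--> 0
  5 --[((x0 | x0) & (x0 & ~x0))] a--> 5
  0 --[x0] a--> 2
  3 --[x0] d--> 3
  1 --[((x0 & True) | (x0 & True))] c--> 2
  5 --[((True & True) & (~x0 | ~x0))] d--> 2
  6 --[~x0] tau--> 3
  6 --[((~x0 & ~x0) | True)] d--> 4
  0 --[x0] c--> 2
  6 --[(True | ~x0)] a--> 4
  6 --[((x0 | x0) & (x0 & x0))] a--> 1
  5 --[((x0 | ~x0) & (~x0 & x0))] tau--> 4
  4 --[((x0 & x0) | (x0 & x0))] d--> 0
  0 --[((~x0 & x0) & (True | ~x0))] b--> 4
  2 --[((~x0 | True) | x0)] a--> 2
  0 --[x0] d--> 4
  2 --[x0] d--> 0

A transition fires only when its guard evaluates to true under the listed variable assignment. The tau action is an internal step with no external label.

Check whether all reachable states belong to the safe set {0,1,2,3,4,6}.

Safe = {0,1,2,3,4,6}
Reach set: {0,1,2,3,4,6}
  0: ✓
  1: ✓
  2: ✓
  3: ✓
  4: ✓
  6: ✓

Answer: INVARIANT HOLDS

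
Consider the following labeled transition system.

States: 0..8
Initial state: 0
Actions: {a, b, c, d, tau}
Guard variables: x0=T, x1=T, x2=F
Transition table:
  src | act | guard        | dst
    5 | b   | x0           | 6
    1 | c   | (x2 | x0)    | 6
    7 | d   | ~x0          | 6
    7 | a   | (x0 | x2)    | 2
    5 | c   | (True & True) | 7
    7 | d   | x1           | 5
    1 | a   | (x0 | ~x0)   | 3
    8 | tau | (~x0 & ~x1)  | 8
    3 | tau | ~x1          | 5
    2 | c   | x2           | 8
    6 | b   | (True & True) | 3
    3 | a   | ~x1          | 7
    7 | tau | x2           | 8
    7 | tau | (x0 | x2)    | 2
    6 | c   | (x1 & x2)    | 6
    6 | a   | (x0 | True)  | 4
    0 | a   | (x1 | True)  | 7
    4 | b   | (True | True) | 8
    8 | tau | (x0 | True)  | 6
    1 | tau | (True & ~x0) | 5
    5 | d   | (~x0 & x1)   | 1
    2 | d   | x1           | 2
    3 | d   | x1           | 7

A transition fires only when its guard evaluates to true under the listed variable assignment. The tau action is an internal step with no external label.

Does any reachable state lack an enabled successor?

Reachable = {0,2,3,4,5,6,7,8}
  0: a→7  [deg 1]
  2: d→2  [deg 1]
  3: d→7  [deg 1]
  4: b→8  [deg 1]
  5: b→6  c→7  [deg 2]
  6: a→4  b→3  [deg 2]
  7: a→2  d→5  tau→2  [deg 3]
  8: tau→6  [deg 1]

Answer: DEADLOCK-FREE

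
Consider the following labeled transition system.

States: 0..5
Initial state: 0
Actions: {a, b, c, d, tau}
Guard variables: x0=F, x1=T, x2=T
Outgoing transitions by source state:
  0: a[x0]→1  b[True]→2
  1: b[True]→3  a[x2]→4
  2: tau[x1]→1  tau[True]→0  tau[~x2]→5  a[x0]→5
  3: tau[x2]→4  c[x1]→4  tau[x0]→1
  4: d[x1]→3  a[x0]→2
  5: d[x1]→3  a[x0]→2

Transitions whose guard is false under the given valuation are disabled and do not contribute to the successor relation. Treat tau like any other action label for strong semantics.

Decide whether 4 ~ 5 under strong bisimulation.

Bisimulation quotient by refinement:
  P[0] = {{0,1,2,3,4,5}}
  P[1] = {{0},{1},{2},{3},{4,5}}
5 equivalence class(es) (converged in 2)
4∈{4,5}, 5∈{4,5}

Answer: BISIMILAR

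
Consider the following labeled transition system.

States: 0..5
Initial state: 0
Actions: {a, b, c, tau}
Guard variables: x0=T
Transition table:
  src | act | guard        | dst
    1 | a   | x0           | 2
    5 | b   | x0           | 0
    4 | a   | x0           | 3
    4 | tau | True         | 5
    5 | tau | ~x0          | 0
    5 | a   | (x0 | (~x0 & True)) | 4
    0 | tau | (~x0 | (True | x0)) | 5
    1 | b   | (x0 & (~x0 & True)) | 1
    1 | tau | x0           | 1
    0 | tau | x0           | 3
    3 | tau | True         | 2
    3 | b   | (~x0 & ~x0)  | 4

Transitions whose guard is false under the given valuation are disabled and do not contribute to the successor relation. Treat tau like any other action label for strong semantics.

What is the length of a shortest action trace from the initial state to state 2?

Layered search for 2:
  Layer 0: {0}
  Layer 1: {3,5}
  Layer 2: {2,4}
2 enters at depth 2; path tau·tau

Answer: 2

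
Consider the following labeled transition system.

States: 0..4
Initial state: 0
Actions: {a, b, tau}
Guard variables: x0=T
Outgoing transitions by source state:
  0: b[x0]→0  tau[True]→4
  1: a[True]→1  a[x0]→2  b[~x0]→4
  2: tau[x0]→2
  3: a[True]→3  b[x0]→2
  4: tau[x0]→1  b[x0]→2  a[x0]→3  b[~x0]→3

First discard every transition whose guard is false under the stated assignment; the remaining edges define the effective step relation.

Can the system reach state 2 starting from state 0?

Answer: REACHABLE

Analysis:
After dropping false guards: 10 live edges.
depth 0: {0}
depth 1: {4}  total {0,4}
depth 2: {1,2,3}  total {0,1,2,3,4}
Reachable = {0,1,2,3,4}
Path to 2: tau·b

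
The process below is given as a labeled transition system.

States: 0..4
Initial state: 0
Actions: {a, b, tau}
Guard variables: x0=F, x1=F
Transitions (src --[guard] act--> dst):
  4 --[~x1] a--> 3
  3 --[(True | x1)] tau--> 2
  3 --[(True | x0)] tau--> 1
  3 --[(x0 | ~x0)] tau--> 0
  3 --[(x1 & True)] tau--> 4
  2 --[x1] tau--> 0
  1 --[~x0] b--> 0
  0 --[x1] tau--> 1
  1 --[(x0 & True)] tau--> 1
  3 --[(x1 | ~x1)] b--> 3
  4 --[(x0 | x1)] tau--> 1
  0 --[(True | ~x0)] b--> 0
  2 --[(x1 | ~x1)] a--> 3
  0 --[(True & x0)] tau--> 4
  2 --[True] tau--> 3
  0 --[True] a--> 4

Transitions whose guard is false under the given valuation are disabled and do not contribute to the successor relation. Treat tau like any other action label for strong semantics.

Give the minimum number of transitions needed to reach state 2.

Answer: 3

Working:
BFS to 2:
  Layer 0: {0}
  Layer 1: {4}
  Layer 2: {3}
  Layer 3: {1,2}
first hit 2 at d=3 via a·a·tau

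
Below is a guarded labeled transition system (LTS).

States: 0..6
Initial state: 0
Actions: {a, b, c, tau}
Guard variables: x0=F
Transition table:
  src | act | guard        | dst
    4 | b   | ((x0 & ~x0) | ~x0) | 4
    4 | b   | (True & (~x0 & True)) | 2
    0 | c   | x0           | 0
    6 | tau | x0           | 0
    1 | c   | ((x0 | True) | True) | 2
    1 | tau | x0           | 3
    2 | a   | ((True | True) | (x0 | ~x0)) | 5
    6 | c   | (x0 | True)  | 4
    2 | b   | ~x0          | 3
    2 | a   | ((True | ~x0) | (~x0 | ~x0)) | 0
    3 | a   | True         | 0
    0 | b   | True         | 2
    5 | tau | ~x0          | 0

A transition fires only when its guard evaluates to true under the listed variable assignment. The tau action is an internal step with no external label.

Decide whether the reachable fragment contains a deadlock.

Answer: DEADLOCK-FREE

Trace:
Reach set: {0,2,3,5}
  0: b→2  [1 exit(s)]
  2: a→0  a→5  b→3  [3 exit(s)]
  3: a→0  [1 exit(s)]
  5: tau→0  [1 exit(s)]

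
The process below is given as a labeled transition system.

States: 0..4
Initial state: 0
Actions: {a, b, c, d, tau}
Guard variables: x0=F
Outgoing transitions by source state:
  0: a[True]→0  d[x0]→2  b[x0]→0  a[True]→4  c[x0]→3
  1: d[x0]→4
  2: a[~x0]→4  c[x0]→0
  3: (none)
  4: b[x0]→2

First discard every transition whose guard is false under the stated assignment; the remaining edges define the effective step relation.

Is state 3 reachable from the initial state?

Answer: UNREACHABLE

Analysis:
Guard filter leaves 3 enabled edge(s).
Layer 0: {0}
Layer 1: {4}  cumulative {0,4}
Reach set: {0,4}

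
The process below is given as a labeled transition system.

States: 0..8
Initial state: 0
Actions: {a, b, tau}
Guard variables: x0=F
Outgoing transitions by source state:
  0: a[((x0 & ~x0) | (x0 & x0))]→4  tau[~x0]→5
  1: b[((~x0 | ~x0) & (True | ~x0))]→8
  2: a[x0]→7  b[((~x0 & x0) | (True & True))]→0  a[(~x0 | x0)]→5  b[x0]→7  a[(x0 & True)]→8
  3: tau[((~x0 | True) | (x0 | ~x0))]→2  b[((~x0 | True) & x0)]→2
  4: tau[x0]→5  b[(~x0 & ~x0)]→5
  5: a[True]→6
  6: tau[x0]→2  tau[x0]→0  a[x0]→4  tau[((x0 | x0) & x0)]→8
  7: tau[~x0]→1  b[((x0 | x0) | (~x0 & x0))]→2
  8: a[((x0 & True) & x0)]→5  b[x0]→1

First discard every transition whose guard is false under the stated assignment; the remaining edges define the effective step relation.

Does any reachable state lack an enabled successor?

Reach set: {0,5,6}
  0: tau→5  [1 exit(s)]
  5: a→6  [1 exit(s)]
  6: ∅  [deadlock]
Path to 6: tau·a

Answer: DEADLOCK at state 6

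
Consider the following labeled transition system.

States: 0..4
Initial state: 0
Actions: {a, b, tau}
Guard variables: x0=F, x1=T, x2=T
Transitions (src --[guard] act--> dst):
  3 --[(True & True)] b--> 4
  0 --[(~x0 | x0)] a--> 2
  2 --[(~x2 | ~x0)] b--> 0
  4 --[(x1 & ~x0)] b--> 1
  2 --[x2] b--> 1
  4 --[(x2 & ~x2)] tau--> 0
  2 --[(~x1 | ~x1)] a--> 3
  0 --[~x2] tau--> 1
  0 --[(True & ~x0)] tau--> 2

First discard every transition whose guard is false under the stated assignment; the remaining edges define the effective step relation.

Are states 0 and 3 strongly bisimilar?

Answer: NOT BISIMILAR

Working:
Compute ~ classes (split until stable):
  round 0: {{0,1,2,3,4}}
  round 1: {{0},{1},{2,3,4}}
  round 2: {{0},{1},{2},{3},{4}}
stable after 3 split(s): 5 block(s)
0∈{0}, 3∈{3}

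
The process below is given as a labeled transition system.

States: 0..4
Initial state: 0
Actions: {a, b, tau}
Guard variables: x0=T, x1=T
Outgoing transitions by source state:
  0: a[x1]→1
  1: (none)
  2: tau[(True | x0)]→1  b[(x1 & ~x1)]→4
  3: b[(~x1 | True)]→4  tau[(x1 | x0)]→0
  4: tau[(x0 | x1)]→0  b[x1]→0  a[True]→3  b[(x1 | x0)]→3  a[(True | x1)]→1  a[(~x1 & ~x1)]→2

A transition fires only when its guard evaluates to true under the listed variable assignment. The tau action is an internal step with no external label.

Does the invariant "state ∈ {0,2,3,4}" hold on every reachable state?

Inv-set: {0,2,3,4}
Reachable = {0,1}
  0: safe
  1: outside
counterexample path to 1: a

Answer: INVARIANT VIOLATED at state 1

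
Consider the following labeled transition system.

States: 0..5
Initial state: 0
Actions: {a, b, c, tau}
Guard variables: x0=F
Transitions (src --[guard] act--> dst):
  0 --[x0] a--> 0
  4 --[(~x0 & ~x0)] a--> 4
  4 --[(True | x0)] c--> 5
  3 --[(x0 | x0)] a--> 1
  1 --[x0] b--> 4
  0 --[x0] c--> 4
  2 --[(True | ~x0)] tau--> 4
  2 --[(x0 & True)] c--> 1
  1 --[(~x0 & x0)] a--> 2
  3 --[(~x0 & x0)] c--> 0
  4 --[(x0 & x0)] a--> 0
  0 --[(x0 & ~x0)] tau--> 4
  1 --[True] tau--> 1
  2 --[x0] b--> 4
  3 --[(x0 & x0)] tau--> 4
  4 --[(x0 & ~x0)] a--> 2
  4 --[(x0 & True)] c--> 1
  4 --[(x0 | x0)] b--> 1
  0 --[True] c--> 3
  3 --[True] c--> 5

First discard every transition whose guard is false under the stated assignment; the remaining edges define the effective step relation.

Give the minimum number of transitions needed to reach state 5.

BFS to 5:
  Layer 0: {0}
  Layer 1: {3}
  Layer 2: {5}
5 enters at depth 2; path c·c

Answer: 2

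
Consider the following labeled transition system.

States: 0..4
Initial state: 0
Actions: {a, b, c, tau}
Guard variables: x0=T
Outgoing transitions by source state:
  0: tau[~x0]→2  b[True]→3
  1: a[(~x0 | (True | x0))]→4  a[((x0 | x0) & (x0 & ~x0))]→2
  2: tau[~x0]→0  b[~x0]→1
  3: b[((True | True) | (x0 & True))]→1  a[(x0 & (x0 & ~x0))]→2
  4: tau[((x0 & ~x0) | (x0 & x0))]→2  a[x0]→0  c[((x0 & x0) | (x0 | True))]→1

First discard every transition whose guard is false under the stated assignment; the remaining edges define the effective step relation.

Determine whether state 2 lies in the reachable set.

Answer: REACHABLE

Trace:
After dropping false guards: 6 live edges.
depth 0: {0}
depth 1: {3}  total {0,3}
depth 2: {1}  total {0,1,3}
depth 3: {4}  total {0,1,3,4}
depth 4: {2}  total {0,1,2,3,4}
Reachable = {0,1,2,3,4}
Path to 2: b·b·a·tau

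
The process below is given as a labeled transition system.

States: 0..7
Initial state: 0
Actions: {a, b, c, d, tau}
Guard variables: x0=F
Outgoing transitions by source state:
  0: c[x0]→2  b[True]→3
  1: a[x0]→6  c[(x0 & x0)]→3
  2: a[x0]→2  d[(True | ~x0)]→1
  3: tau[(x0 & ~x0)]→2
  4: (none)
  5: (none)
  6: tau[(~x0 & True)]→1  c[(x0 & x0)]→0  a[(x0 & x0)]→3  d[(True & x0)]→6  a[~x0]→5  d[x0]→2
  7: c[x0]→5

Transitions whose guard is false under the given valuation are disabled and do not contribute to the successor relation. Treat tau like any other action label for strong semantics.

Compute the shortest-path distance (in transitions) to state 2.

BFS to 2:
  depth 0: {0}
  depth 1: {3}
2 never appears.

Answer: UNREACHABLE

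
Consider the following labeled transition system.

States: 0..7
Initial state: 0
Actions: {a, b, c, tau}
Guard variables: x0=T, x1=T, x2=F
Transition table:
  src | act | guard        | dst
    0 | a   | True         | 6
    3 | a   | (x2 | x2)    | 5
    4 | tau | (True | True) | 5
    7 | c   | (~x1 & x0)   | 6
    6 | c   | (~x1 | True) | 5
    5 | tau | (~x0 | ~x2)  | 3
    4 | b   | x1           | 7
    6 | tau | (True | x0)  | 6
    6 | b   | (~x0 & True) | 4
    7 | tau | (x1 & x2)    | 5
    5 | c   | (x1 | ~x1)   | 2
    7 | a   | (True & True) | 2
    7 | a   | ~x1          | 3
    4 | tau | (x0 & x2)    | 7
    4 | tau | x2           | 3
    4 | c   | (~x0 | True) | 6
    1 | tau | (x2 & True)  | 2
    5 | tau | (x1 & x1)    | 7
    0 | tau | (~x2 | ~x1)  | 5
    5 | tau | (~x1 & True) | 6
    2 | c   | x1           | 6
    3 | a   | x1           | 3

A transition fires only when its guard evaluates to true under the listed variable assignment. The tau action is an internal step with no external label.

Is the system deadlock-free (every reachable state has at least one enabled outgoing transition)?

R = {0,2,3,5,6,7}
  0: a→6  tau→5  [2 exit(s)]
  2: c→6  [1 exit(s)]
  3: a→3  [1 exit(s)]
  5: c→2  tau→3  tau→7  [3 exit(s)]
  6: c→5  tau→6  [2 exit(s)]
  7: a→2  [1 exit(s)]

Answer: DEADLOCK-FREE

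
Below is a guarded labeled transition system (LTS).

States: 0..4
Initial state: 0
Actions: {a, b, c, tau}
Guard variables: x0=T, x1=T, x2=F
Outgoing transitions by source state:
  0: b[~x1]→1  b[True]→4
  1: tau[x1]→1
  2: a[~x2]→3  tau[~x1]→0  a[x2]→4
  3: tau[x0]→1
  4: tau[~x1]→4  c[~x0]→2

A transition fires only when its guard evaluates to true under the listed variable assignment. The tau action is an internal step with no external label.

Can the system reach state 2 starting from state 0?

4 transition(s) survive guard evaluation.
L0 = {0}
L1 = {4}  now seen {0,4}
R = {0,4}

Answer: UNREACHABLE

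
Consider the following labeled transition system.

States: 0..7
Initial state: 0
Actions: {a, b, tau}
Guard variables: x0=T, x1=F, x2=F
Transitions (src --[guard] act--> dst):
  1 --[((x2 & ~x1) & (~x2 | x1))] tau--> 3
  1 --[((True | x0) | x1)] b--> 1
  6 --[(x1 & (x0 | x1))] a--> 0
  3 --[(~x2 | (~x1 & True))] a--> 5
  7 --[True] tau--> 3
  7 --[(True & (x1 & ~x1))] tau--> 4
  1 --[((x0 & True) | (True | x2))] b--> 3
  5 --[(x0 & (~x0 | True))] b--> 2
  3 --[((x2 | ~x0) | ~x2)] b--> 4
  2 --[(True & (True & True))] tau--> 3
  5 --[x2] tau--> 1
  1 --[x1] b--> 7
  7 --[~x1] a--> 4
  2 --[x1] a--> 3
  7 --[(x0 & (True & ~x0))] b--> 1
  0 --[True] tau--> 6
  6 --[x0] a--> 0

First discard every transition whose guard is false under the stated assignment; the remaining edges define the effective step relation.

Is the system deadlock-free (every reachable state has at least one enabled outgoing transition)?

Reachable = {0,6}
  0: tau→6  [1 out]
  6: a→0  [1 out]

Answer: DEADLOCK-FREE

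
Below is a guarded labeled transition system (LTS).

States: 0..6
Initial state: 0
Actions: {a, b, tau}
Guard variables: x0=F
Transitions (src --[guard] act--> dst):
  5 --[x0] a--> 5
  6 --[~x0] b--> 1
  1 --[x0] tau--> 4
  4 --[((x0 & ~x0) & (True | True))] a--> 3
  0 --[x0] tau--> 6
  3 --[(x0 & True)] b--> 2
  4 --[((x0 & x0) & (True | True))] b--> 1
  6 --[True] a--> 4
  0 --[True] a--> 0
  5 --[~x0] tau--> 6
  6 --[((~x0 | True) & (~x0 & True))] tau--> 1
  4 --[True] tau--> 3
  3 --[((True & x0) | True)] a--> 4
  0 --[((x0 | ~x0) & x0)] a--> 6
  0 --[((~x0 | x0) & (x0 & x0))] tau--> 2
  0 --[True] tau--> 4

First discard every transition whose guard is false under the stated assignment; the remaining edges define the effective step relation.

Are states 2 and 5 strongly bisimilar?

Answer: NOT BISIMILAR

Analysis:
Bisimulation quotient by refinement:
  P[0] = {{0,1,2,3,4,5,6}}
  P[1] = {{0},{1,2},{3},{4,5},{6}}
  P[2] = {{0},{1,2},{3},{4},{5},{6}}
Fixed point at round 3; 6 class(es).
2∈{1,2}, 5∈{5}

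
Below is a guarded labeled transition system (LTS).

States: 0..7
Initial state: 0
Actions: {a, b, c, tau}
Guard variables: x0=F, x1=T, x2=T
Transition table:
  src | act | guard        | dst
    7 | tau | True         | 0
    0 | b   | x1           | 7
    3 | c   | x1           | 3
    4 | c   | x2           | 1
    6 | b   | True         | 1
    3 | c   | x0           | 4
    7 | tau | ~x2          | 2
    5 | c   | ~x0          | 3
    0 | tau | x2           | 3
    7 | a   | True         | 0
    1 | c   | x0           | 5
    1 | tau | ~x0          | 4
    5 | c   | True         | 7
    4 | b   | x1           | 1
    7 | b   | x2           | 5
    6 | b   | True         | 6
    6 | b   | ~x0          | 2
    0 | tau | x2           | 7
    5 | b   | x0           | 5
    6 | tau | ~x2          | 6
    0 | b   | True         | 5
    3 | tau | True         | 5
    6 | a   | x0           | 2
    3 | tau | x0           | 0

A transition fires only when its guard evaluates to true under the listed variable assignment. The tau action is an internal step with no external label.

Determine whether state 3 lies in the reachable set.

Answer: REACHABLE

Trace:
Guard filter leaves 17 enabled edge(s).
depth 0: {0}
depth 1: {3,5,7}  now seen {0,3,5,7}
Reach set: {0,3,5,7}
witness 3: tau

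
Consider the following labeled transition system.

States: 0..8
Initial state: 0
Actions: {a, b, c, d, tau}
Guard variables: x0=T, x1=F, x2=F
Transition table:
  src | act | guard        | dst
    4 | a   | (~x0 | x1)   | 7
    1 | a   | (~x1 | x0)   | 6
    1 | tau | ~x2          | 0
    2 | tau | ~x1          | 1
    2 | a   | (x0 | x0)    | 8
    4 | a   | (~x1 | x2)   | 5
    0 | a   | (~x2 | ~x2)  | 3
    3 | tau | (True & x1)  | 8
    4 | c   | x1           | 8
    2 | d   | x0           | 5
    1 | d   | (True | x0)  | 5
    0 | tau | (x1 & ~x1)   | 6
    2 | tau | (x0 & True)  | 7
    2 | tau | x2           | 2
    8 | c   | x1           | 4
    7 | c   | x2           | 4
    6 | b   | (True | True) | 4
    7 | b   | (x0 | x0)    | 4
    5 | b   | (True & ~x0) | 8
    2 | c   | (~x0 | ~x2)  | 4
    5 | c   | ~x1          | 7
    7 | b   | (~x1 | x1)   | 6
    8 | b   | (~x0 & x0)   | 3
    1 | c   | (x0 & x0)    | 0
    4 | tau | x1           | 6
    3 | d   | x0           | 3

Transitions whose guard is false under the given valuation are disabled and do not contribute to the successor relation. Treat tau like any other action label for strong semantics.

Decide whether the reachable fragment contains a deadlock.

Reachable = {0,3}
  0: a→3  [1 out]
  3: d→3  [1 out]

Answer: DEADLOCK-FREE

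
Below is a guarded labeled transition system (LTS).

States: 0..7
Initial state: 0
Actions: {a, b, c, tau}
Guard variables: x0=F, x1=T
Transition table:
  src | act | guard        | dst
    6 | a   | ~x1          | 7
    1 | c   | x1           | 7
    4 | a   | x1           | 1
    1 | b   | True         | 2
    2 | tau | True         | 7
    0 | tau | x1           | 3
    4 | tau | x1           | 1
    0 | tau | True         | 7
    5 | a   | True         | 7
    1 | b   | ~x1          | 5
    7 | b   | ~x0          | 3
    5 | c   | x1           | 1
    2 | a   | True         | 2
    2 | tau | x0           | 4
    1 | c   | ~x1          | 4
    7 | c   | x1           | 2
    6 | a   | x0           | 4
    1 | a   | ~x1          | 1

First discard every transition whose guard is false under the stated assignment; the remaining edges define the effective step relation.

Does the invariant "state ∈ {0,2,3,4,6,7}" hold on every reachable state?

Answer: INVARIANT HOLDS

Trace:
Safe = {0,2,3,4,6,7}
Reachable = {0,2,3,7}
  0: ✓
  2: ✓
  3: ✓
  7: ✓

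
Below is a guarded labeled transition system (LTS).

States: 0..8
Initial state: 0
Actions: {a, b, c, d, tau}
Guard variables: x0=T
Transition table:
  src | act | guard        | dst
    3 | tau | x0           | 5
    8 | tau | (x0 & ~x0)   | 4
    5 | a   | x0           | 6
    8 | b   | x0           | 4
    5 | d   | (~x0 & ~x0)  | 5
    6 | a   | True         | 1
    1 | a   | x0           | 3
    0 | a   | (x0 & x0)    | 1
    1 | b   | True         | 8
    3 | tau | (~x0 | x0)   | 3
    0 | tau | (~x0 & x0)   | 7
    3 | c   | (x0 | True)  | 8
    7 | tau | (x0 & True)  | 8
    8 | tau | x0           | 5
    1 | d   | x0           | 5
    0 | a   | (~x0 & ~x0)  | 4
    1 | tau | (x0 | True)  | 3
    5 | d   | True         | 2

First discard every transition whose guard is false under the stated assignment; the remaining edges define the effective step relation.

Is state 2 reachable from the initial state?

Answer: REACHABLE

Analysis:
Guard filter leaves 14 enabled edge(s).
L0 = {0}
L1 = {1}  now seen {0,1}
L2 = {3,5,8}  now seen {0,1,3,5,8}
L3 = {2,4,6}  now seen {0,1,2,3,4,5,6,8}
Reachable = {0,1,2,3,4,5,6,8}
trace reaching 2: a·d·d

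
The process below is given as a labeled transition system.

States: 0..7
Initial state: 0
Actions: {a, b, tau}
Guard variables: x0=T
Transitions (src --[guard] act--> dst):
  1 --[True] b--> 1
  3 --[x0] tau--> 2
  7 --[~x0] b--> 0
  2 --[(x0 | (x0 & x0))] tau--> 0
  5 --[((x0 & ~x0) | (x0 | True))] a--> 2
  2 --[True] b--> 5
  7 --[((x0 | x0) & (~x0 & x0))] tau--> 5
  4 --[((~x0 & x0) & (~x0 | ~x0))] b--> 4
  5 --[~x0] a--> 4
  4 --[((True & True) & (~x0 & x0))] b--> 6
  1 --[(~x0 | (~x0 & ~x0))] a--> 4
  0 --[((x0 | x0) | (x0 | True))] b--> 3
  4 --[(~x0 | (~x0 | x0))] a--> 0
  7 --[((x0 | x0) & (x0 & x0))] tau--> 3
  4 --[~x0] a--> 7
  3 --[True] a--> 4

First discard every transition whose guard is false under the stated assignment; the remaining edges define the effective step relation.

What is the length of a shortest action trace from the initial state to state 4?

Answer: 2

Analysis:
Layered search for 4:
  Layer 0: {0}
  Layer 1: {3}
  Layer 2: {2,4}
depth(4)=2, e.g. b·a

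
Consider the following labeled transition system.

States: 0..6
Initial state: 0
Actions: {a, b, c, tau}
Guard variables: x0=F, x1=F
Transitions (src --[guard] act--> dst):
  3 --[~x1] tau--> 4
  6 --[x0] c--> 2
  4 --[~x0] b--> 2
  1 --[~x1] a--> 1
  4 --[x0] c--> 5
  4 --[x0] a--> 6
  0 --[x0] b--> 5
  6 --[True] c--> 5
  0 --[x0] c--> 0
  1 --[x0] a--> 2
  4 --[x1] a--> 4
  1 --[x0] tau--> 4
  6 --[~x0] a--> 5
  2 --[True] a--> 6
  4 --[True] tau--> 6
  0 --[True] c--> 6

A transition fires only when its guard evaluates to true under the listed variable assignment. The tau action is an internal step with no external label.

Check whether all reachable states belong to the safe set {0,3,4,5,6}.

Answer: INVARIANT HOLDS

Trace:
Inv-set: {0,3,4,5,6}
R = {0,5,6}
  0: ok
  5: ok
  6: ok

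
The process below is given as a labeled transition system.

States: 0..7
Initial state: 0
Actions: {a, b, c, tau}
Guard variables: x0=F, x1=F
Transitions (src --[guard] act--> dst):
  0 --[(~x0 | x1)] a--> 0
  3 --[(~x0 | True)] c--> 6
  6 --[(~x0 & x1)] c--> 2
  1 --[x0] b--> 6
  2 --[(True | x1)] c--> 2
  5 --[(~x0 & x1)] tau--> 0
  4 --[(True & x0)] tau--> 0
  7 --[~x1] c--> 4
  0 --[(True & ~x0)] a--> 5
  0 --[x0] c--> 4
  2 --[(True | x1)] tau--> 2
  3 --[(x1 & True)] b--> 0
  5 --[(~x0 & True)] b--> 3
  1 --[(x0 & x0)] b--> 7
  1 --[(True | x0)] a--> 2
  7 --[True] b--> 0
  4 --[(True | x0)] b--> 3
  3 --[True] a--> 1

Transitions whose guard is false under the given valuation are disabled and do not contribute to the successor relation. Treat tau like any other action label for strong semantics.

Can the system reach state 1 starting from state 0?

Answer: REACHABLE

Analysis:
After dropping false guards: 11 live edges.
Layer 0: {0}
Layer 1: {5}  now seen {0,5}
Layer 2: {3}  now seen {0,3,5}
Layer 3: {1,6}  now seen {0,1,3,5,6}
Layer 4: {2}  now seen {0,1,2,3,5,6}
Reachable = {0,1,2,3,5,6}
witness 1: a·b·a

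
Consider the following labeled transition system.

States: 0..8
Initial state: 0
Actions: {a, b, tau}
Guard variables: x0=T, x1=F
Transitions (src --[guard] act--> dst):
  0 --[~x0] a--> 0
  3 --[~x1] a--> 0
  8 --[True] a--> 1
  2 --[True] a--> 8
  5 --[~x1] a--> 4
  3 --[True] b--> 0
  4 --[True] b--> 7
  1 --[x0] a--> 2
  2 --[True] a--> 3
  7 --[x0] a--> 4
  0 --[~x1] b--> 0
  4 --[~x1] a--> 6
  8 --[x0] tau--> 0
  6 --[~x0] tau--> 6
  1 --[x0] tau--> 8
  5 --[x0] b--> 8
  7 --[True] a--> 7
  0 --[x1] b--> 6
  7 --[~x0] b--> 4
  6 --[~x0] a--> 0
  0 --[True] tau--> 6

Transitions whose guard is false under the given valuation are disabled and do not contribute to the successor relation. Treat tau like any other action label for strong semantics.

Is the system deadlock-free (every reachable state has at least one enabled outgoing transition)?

Answer: DEADLOCK at state 6

Trace:
Reach set: {0,6}
  0: b→0  tau→6  [deg 2]
  6: ∅  [STUCK]
Path to 6: tau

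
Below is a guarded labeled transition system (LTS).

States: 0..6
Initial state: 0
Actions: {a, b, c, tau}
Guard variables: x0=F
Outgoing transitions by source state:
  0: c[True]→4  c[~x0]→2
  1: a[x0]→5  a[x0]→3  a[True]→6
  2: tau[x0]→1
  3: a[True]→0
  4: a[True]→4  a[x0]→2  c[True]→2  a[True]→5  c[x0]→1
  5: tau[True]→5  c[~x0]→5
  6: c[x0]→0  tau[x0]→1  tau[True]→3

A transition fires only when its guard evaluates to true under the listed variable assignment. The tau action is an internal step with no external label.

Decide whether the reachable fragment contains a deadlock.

Reachable = {0,2,4,5}
  0: c→2  c→4  [2 out]
  2: ∅  [no exit]
  4: a→4  a→5  c→2  [3 out]
  5: c→5  tau→5  [2 out]
trace reaching 2: c

Answer: DEADLOCK at state 2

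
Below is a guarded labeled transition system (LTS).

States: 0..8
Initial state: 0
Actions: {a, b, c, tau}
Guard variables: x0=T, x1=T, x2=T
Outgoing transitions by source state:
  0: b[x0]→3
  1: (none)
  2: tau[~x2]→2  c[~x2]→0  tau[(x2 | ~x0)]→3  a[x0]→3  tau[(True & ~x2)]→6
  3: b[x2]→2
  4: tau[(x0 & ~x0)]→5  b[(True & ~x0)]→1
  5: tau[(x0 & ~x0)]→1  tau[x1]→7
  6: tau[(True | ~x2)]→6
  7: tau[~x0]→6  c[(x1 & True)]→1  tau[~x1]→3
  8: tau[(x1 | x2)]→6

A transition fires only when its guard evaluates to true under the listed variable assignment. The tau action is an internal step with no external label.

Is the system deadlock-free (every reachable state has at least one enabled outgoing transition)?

Answer: DEADLOCK-FREE

Analysis:
R = {0,2,3}
  0: b→3  [deg 1]
  2: a→3  tau→3  [deg 2]
  3: b→2  [deg 1]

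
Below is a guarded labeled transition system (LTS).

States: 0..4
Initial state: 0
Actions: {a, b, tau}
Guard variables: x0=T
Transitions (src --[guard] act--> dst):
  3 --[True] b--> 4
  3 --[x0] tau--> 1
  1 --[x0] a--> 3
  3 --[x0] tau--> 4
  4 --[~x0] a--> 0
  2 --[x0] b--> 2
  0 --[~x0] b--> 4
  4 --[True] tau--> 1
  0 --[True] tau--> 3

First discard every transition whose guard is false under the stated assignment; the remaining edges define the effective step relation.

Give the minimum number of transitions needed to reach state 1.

Layered search for 1:
  Layer 0: {0}
  Layer 1: {3}
  Layer 2: {1,4}
depth(1)=2, e.g. tau·tau

Answer: 2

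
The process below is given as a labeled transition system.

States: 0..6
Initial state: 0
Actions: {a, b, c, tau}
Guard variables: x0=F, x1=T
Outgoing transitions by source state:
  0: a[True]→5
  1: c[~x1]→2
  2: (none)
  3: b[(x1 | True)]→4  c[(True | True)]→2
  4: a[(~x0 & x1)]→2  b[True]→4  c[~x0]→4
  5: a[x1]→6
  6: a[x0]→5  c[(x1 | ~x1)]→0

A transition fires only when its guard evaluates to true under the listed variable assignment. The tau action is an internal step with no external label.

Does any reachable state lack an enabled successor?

Answer: DEADLOCK-FREE

Analysis:
R = {0,5,6}
  0: a→5  [1 out]
  5: a→6  [1 out]
  6: c→0  [1 out]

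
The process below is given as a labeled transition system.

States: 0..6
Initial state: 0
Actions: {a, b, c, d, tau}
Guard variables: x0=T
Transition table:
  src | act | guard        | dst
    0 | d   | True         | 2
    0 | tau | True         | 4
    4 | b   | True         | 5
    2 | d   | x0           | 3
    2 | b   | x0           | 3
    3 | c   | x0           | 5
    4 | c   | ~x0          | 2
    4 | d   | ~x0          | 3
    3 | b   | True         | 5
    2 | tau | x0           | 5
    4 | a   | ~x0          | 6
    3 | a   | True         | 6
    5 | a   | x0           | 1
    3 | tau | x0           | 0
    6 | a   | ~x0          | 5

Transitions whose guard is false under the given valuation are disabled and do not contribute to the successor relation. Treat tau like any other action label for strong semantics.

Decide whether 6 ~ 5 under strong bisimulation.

Compute ~ classes (split until stable):
  π0 = {{0,1,2,3,4,5,6}}
  π1 = {{0},{1,6},{2},{3},{4},{5}}
Fixed point at round 2; 6 class(es).
[6]={1,6}  [5]={5}

Answer: NOT BISIMILAR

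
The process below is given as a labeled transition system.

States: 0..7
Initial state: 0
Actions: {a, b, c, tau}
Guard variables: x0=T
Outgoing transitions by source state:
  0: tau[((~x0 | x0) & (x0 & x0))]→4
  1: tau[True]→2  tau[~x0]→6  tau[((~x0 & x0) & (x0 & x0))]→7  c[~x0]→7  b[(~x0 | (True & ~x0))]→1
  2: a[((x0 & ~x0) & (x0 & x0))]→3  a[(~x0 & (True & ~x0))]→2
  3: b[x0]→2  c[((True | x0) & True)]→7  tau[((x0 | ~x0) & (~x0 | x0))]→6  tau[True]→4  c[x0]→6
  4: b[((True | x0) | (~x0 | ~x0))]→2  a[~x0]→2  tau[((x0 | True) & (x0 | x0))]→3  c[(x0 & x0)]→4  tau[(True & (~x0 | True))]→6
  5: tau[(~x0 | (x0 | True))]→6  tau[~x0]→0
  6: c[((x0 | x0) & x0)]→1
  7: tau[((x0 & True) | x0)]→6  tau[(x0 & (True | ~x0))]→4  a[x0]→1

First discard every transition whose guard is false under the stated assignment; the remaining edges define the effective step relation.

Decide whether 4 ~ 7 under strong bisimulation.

Answer: NOT BISIMILAR

Working:
Refine partition for ~:
  P[0] = {{0,1,2,3,4,5,6,7}}
  P[1] = {{0,1,5},{2},{3,4},{6},{7}}
  P[2] = {{0},{1},{2},{3},{4},{5},{6},{7}}
stable after 3 split(s): 8 block(s)
4∈{4}, 7∈{7}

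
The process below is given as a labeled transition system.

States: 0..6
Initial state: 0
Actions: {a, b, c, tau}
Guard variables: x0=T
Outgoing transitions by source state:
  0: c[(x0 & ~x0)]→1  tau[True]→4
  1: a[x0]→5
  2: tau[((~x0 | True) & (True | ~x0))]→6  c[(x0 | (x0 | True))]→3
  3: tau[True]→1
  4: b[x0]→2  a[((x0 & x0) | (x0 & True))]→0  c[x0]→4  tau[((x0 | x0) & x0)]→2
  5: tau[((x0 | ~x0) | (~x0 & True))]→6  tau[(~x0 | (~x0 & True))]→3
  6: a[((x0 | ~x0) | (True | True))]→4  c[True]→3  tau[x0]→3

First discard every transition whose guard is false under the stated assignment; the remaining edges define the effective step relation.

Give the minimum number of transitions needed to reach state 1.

Layered search for 1:
  depth 0: {0}
  depth 1: {4}
  depth 2: {2}
  depth 3: {3,6}
  depth 4: {1}
1 enters at depth 4; path tau·b·c·tau

Answer: 4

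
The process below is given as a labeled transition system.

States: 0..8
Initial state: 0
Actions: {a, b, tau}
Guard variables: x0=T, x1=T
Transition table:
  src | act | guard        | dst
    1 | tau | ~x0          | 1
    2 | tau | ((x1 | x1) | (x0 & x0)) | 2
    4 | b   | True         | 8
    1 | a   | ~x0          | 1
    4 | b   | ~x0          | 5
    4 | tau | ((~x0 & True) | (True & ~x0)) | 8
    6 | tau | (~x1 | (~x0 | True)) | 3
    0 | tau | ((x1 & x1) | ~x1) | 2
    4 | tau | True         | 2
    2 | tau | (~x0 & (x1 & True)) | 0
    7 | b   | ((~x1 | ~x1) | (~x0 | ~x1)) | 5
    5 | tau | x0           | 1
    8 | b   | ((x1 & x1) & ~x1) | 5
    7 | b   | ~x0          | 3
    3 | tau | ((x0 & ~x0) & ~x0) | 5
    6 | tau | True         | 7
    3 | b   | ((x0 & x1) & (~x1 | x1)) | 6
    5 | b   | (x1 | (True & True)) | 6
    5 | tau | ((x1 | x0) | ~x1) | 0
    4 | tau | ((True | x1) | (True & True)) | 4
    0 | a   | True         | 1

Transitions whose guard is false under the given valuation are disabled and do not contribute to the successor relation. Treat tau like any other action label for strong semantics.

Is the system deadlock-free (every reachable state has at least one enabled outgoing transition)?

R = {0,1,2}
  0: a→1  tau→2  [deg 2]
  1: ∅  [deadlock]
  2: tau→2  [deg 1]
Path to 1: a

Answer: DEADLOCK at state 1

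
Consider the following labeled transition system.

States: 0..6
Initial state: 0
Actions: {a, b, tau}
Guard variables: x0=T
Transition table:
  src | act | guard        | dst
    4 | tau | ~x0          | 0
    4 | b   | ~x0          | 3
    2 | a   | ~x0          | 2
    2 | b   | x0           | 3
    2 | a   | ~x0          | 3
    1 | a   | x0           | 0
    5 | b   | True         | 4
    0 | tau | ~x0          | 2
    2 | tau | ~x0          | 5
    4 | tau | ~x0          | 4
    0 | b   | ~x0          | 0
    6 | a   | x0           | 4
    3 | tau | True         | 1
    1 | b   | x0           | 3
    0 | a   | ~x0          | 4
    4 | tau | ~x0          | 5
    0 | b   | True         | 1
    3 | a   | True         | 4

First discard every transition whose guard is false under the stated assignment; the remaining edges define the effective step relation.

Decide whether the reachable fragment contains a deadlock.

Answer: DEADLOCK at state 4

Working:
R = {0,1,3,4}
  0: b→1  [1 exit(s)]
  1: a→0  b→3  [2 exit(s)]
  3: a→4  tau→1  [2 exit(s)]
  4: ∅  [STUCK]
Path to 4: b·b·a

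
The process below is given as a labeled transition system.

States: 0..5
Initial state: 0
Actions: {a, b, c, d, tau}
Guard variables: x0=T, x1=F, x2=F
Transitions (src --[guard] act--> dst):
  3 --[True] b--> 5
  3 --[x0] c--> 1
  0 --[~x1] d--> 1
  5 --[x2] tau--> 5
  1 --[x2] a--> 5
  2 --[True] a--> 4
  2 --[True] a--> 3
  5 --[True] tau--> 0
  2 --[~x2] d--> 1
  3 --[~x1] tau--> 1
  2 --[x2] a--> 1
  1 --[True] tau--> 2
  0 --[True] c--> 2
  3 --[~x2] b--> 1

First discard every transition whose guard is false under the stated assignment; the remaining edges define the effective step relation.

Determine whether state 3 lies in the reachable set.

After dropping false guards: 11 live edges.
L0 = {0}
L1 = {1,2}  now seen {0,1,2}
L2 = {3,4}  now seen {0,1,2,3,4}
L3 = {5}  now seen {0,1,2,3,4,5}
Reach set: {0,1,2,3,4,5}
witness 3: c·a

Answer: REACHABLE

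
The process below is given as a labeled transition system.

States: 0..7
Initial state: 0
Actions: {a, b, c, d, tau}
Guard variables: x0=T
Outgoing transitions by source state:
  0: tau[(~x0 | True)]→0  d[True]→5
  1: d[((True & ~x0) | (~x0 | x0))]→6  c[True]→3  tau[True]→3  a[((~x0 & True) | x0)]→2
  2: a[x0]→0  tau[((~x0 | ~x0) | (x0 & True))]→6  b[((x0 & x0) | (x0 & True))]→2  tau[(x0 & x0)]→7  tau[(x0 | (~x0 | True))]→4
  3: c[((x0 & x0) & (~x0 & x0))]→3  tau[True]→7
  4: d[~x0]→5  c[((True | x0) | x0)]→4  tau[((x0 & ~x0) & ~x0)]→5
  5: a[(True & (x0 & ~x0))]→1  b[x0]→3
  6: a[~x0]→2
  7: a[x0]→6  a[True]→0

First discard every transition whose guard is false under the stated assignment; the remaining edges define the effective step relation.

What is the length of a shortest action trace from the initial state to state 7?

Answer: 3

Working:
Layered search for 7:
  depth 0: {0}
  depth 1: {5}
  depth 2: {3}
  depth 3: {7}
7 enters at depth 3; path d·b·tau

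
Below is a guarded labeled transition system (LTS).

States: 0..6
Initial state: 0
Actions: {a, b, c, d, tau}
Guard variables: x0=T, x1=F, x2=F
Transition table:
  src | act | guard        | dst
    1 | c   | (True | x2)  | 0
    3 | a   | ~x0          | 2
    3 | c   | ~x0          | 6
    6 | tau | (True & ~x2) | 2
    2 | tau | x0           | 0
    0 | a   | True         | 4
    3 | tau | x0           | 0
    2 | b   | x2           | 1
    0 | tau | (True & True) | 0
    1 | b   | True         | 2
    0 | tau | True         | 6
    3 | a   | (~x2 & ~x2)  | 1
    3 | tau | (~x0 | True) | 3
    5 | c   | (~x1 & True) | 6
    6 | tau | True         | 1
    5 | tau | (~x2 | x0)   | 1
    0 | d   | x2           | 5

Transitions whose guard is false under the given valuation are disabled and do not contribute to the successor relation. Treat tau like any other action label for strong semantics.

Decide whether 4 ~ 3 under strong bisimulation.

Answer: NOT BISIMILAR

Working:
Compute ~ classes (split until stable):
  round 0: {{0,1,2,3,4,5,6}}
  round 1: {{0,3},{1},{2,6},{4},{5}}
  round 2: {{0},{1},{2},{3},{4},{5},{6}}
7 equivalence class(es) (converged in 3)
4∈{4}, 3∈{3}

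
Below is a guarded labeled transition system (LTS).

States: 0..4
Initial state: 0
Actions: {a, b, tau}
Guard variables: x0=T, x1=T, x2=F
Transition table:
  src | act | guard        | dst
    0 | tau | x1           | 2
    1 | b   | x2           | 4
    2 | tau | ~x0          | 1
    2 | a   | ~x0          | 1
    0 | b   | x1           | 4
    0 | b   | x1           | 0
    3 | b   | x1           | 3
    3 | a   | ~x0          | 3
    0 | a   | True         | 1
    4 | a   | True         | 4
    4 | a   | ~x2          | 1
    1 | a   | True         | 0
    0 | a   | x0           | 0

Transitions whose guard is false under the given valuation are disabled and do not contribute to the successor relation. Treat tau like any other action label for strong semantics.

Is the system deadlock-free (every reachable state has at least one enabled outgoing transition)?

Reach set: {0,1,2,4}
  0: a→0  a→1  b→0  b→4  tau→2  [5 out]
  1: a→0  [1 out]
  2: ∅  [no exit]
  4: a→1  a→4  [2 out]
witness 2: tau

Answer: DEADLOCK at state 2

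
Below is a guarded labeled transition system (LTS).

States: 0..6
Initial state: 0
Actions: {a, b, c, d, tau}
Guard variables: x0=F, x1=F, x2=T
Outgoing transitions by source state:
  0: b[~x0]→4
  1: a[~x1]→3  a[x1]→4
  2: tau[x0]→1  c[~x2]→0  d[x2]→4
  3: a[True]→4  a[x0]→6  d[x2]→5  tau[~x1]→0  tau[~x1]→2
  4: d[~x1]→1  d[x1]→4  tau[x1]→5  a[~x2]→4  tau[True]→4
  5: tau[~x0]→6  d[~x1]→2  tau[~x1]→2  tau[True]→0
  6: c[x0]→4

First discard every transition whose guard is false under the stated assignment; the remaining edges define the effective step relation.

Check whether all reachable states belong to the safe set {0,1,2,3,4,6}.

Answer: INVARIANT VIOLATED at state 5

Trace:
Inv-set: {0,1,2,3,4,6}
R = {0,1,2,3,4,5,6}
  0: ok
  1: ok
  2: ok
  3: ok
  4: ok
  5: VIOLATES
  6: ok
reach 5 via b·d·a·d — violates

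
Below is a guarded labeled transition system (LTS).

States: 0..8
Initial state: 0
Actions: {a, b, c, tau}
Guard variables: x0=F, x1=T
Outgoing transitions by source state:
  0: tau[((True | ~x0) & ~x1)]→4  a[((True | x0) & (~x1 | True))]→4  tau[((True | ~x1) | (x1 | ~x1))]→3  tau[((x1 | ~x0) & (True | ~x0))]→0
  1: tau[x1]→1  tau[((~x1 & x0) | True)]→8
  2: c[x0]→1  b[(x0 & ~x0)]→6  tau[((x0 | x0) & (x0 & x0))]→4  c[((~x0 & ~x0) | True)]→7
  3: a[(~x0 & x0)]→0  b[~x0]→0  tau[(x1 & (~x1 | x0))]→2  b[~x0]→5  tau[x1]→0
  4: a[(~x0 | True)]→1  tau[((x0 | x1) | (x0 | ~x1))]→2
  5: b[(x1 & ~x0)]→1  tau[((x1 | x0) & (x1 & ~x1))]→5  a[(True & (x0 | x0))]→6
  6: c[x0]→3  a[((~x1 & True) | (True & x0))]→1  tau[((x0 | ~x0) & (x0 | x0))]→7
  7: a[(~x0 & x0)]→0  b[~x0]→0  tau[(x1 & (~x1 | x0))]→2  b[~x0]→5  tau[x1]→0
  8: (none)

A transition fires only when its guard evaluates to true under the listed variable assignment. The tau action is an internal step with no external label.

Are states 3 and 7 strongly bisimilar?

Answer: BISIMILAR

Working:
Refine partition for ~:
  π0 = {{0,1,2,3,4,5,6,7,8}}
  π1 = {{0,4},{1},{2},{3,7},{5},{6,8}}
  π2 = {{0},{1},{2},{3,7},{4},{5},{6,8}}
Fixed point at round 3; 7 class(es).
3∈{3,7}, 7∈{3,7}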